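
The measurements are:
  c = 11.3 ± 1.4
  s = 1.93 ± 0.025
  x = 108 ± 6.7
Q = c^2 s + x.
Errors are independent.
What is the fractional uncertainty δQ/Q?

0.174

Let p = c^2·s = 246. δp/p = √((2·δc/c)² + (1·δs/s)²) = √(0.0614 + 0.000168) = 0.248, so δp = 61.1.
Q = p + x: δQ = √(δp² + δx²) = √(3740 + 44.9) = 61.5
Q = 354, so δQ/Q = 61.5/354 = 0.174.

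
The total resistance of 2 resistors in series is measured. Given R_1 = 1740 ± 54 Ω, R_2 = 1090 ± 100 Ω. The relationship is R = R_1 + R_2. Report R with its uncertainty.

Sums and differences: (δR)² = Σ (cᵢ δxᵢ)².
  (δR_1)² = 2920;  (δR_2)² = 10000
δR = √(12900) = 114 Ω
R = 2830 Ω.

2830 ± 114 Ω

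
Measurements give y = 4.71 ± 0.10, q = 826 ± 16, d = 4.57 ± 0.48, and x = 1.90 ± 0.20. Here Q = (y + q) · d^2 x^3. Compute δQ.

Let u = y + q = 831. δu = √(δy² + δq²) = √(0.0100 + 256) = 16.0, so δu/u = 0.0193.
Q is then a monomial in u, d, x:
δQ/Q = √((δu/u)² + (2·δd/d)² + (3·δx/x)²) = √(0.000371 + 0.0441 + 0.0997) = 0.380
Q = 1.19e+05, so δQ = 0.380 × 1.19e+05 = 45200.

45200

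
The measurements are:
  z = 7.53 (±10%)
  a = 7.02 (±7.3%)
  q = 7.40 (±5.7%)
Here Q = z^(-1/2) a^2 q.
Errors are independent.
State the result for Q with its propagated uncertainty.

Since Q is a product/quotient, work with relative uncertainties:
  (−½·δz/z)² = (-0.5×0.100)² = 0.00250;  (2·δa/a)² = (2×0.0730)² = 0.0213;  (1·δq/q)² = (1×0.0570)² = 0.00325
δQ/Q = √(0.0271) = 0.165
Q = 133, so δQ = 0.165 × 133 = 21.9.

133 ± 21.9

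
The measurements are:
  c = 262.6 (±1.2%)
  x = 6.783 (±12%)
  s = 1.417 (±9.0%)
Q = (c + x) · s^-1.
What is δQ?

Let u = c + x = 269.4. δu = √(δc² + δx²) = √(9.93 + 0.663) = 3.25, so δu/u = 0.0121.
Q is then a monomial in u, s:
δQ/Q = √((δu/u)² + (-1·δs/s)²) = √(0.000146 + 0.00810) = 0.0908
Q = 190.1, so δQ = 0.0908 × 190.1 = 17.3.

17.3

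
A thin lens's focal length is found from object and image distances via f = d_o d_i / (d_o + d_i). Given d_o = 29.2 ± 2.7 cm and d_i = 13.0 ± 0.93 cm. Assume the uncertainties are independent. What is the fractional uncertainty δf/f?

0.0571

∂f/∂d_o = (d_i/(d_o+d_i))² = 0.0949;  ∂f/∂d_i = (d_o/(d_o+d_i))² = 0.479
δf = √((∂f/∂d_o · δd_o)² + (∂f/∂d_i · δd_i)²) = √(0.0657 + 0.198) = 0.514 cm
f = 9.00 cm, so δf/f = 0.514/9.00 = 0.0571.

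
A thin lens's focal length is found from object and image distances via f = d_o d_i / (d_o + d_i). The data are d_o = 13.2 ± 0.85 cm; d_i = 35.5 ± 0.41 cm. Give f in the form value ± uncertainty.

9.62 ± 0.453 cm

∂f/∂d_o = (d_i/(d_o+d_i))² = 0.531;  ∂f/∂d_i = (d_o/(d_o+d_i))² = 0.0735
δf = √((∂f/∂d_o · δd_o)² + (∂f/∂d_i · δd_i)²) = √(0.204 + 0.000907) = 0.453 cm
f = 9.62 cm.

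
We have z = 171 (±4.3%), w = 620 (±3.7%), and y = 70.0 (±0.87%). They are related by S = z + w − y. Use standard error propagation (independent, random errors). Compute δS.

24.1

Sums and differences: (δS)² = Σ (cᵢ δxᵢ)².
  (δz)² = 54.1;  (δw)² = 526;  (δy)² = 0.371
δS = √(581) = 24.1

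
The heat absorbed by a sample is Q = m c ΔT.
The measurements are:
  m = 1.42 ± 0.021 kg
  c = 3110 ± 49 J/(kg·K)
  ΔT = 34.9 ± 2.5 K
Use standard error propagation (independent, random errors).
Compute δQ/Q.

Relative error in a monomial: (δQ/Q)² = Σ (nᵢ · δxᵢ/xᵢ)².
  (1·δm/m)² = (1×0.0148)² = 0.000219;  (1·δc/c)² = (1×0.0158)² = 0.000248;  (1·δΔT/ΔT)² = (1×0.0716)² = 0.00513
δQ/Q = √(0.00560) = 0.0748

0.0748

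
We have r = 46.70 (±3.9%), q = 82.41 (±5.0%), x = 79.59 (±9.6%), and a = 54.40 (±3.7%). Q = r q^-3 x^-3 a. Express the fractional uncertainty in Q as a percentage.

For a monomial Q ∝ r, q^-3, x^-3, a, fractional errors add in quadrature:
  (1·δr/r)² = (1×0.0390)² = 0.00152;  (-3·δq/q)² = (-3×0.0500)² = 0.0225;  (-3·δx/x)² = (-3×0.0960)² = 0.0829;  (1·δa/a)² = (1×0.0370)² = 0.00137
δQ/Q = √(0.108) = 0.329

32.9%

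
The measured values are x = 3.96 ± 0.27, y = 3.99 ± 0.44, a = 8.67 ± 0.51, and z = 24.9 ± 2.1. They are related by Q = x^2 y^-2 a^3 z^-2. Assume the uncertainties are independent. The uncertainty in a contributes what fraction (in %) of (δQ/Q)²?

24.6%

(δQ/Q)² = (2·δx/x)² + (-2·δy/y)² + (3·δa/a)² + (-2·δz/z)²
  x term: (2×0.0682)² = 0.0186
  y term: (-2×0.110)² = 0.0486
  a term: (3×0.0588)² = 0.0311
  z term: (-2×0.0843)² = 0.0285
Total = 0.127. Share from a = 0.0311/0.127 = 0.246.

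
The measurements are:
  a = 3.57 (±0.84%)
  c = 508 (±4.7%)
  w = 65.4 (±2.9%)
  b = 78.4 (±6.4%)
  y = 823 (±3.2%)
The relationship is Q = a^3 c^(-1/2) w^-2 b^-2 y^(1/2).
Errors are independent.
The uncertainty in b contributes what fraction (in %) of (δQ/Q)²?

77.3%

(δQ/Q)² = (3·δa/a)² + (−½·δc/c)² + (-2·δw/w)² + (-2·δb/b)² + (½·δy/y)²
  a term: (3×0.00840)² = 0.000635
  c term: (-0.5×0.0470)² = 0.000552
  w term: (-2×0.0290)² = 0.00336
  b term: (-2×0.0640)² = 0.0164
  y term: (0.5×0.0320)² = 0.000256
Total = 0.0212. Share from b = 0.0164/0.0212 = 0.773.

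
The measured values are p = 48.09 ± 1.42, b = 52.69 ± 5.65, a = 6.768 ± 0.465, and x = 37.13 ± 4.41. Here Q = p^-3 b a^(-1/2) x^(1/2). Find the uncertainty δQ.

0.000172

Products/powers → add relative errors in quadrature, weighted by exponent:
  (-3·δp/p)² = (-3×0.0295)² = 0.00785;  (1·δb/b)² = (1×0.107)² = 0.0115;  (−½·δa/a)² = (-0.5×0.0687)² = 0.00118;  (½·δx/x)² = (0.5×0.119)² = 0.00353
δQ/Q = √(0.0241) = 0.155
Q = 0.001110, so δQ = 0.155 × 0.001110 = 0.000172.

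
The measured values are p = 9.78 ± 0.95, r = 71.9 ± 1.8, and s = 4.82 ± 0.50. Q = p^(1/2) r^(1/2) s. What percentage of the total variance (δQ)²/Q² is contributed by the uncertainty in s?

(δQ/Q)² = (½·δp/p)² + (½·δr/r)² + (1·δs/s)²
  p term: (0.5×0.0971)² = 0.00236
  r term: (0.5×0.0250)² = 0.000157
  s term: (1×0.104)² = 0.0108
Total = 0.0133. Share from s = 0.0108/0.0133 = 0.811.

81.1%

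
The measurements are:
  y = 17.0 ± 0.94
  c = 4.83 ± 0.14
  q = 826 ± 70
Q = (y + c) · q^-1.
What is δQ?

0.00252

Let u = y + c = 21.8. δu = √(δy² + δc²) = √(0.884 + 0.0196) = 0.950, so δu/u = 0.0435.
Q is then a monomial in u, q:
δQ/Q = √((δu/u)² + (-1·δq/q)²) = √(0.00190 + 0.00718) = 0.0953
Q = 0.0264, so δQ = 0.0953 × 0.0264 = 0.00252.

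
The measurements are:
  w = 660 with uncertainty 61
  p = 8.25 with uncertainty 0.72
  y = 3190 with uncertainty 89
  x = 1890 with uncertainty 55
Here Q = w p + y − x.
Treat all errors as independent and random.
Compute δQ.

700

Let h = w·p = 5440. δh/h = √((1·δw/w)² + (1·δp/p)²) = √(0.00854 + 0.00762) = 0.127, so δh = 692.
Q = h + y − x: δQ = √(δh² + δy² + δx²) = √(4.79e+05 + 7920 + 3020) = 700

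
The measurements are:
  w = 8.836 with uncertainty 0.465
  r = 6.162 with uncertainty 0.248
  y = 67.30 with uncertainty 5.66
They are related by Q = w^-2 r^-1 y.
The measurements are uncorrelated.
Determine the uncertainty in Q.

Relative error in a monomial: (δQ/Q)² = Σ (nᵢ · δxᵢ/xᵢ)².
  (-2·δw/w)² = (-2×0.0526)² = 0.0111;  (-1·δr/r)² = (-1×0.0402)² = 0.00162;  (1·δy/y)² = (1×0.0841)² = 0.00707
δQ/Q = √(0.0198) = 0.141
Q = 0.1399, so δQ = 0.141 × 0.1399 = 0.0197.

0.0197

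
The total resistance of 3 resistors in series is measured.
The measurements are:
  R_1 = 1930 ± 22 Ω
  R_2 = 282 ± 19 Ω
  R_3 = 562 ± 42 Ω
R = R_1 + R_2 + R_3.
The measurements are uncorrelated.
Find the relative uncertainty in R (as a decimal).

0.0184

For a sum/difference, combine absolute errors in quadrature:
  (δR_1)² = 484;  (δR_2)² = 361;  (δR_3)² = 1760
δR = √(2610) = 51.1 Ω
R = 2770 Ω, so δR/R = 51.1/2770 = 0.0184.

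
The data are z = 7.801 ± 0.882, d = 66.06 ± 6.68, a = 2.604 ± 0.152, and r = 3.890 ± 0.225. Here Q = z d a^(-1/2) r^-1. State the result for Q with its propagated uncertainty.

82.10 ± 13.5

Relative error in a monomial: (δQ/Q)² = Σ (nᵢ · δxᵢ/xᵢ)².
  (1·δz/z)² = (1×0.113)² = 0.0128;  (1·δd/d)² = (1×0.101)² = 0.0102;  (−½·δa/a)² = (-0.5×0.0584)² = 0.000852;  (-1·δr/r)² = (-1×0.0578)² = 0.00335
δQ/Q = √(0.0272) = 0.165
Q = 82.10, so δQ = 0.165 × 82.10 = 13.5.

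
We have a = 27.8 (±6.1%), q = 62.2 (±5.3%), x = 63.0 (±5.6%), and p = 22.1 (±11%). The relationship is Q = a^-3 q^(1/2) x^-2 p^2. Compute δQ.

1.39e-05

Relative error in a monomial: (δQ/Q)² = Σ (nᵢ · δxᵢ/xᵢ)².
  (-3·δa/a)² = (-3×0.0610)² = 0.0335;  (½·δq/q)² = (0.5×0.0530)² = 0.000702;  (-2·δx/x)² = (-2×0.0560)² = 0.0125;  (2·δp/p)² = (2×0.110)² = 0.0484
δQ/Q = √(0.0951) = 0.308
Q = 4.52e-05, so δQ = 0.308 × 4.52e-05 = 1.39e-05.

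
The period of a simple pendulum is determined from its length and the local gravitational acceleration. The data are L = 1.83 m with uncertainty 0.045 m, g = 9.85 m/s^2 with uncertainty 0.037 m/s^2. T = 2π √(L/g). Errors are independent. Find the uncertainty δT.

Since T is a product/quotient, work with relative uncertainties:
  (½·δL/L)² = (0.5×0.0246)² = 0.000151;  (−½·δg/g)² = (-0.5×0.00376)² = 3.53e-06
δT/T = √(0.000155) = 0.0124
T = 2.71 s, so δT = 0.0124 × 2.71 = 0.0337 s.

0.0337 s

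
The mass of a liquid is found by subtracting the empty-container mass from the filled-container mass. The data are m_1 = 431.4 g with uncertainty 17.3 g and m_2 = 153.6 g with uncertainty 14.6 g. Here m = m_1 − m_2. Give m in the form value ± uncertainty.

277.8 ± 22.6 g

m is a linear combination, so absolute uncertainties add in quadrature:
  (δm_1)² = 299;  (δm_2)² = 213
δm = √(512) = 22.6 g
m = 277.8 g.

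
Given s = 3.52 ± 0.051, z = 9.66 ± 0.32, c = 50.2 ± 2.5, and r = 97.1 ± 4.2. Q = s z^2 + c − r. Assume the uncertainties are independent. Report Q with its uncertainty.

282 ± 22.8

Let p = s·z^2 = 328. δp/p = √((1·δs/s)² + (2·δz/z)²) = √(0.000210 + 0.00439) = 0.0678, so δp = 22.3.
Q = p + c − r: δQ = √(δp² + δc² + δr²) = √(496 + 6.25 + 17.6) = 22.8
Q = 282.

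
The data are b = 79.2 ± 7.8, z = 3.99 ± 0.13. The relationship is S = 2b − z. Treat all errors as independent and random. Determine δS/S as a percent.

Each term contributes (cᵢ δxᵢ)² to (δS)²:
  (2·δb)² = 243;  (δz)² = 0.0169
δS = √(243) = 15.6
S = 154, so δS/S = 15.6/154 = 0.101.

10.1%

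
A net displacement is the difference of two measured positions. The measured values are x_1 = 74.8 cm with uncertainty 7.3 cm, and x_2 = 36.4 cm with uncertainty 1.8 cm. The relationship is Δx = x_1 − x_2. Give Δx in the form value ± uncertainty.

Δx is a linear combination, so absolute uncertainties add in quadrature:
  (δx_1)² = 53.3;  (δx_2)² = 3.24
δΔx = √(56.5) = 7.52 cm
Δx = 38.4 cm.

38.4 ± 7.52 cm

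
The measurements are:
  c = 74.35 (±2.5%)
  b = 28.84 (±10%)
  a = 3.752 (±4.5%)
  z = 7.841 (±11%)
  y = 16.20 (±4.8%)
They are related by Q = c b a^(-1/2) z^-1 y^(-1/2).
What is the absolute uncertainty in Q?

Q is a product of powers, so relative uncertainties combine in quadrature:
  (1·δc/c)² = (1×0.0250)² = 0.000625;  (1·δb/b)² = (1×0.100)² = 0.0100;  (−½·δa/a)² = (-0.5×0.0450)² = 0.000506;  (-1·δz/z)² = (-1×0.110)² = 0.0121;  (−½·δy/y)² = (-0.5×0.0480)² = 0.000576
δQ/Q = √(0.0238) = 0.154
Q = 35.08, so δQ = 0.154 × 35.08 = 5.41.

5.41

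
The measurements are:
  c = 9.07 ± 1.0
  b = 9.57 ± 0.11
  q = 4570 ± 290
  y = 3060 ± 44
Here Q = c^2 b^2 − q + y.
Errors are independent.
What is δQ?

1700

Let p = c^2·b^2 = 7530. δp/p = √((2·δc/c)² + (2·δb/b)²) = √(0.0486 + 0.000528) = 0.222, so δp = 1670.
Q = p − q + y: δQ = √(δp² + δq² + δy²) = √(2.79e+06 + 84100 + 1940) = 1700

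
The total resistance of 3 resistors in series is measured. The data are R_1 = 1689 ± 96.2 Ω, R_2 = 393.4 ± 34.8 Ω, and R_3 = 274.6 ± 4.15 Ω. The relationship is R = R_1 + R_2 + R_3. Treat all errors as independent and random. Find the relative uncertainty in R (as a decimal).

Each term contributes (cᵢ δxᵢ)² to (δR)²:
  (δR_1)² = 9250;  (δR_2)² = 1210;  (δR_3)² = 17.2
δR = √(10500) = 102 Ω
R = 2357 Ω, so δR/R = 102/2357 = 0.0434.

0.0434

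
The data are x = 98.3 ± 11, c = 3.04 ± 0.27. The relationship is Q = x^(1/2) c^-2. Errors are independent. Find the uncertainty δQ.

0.200

Products/powers → add relative errors in quadrature, weighted by exponent:
  (½·δx/x)² = (0.5×0.112)² = 0.00313;  (-2·δc/c)² = (-2×0.0888)² = 0.0316
δQ/Q = √(0.0347) = 0.186
Q = 1.07, so δQ = 0.186 × 1.07 = 0.200.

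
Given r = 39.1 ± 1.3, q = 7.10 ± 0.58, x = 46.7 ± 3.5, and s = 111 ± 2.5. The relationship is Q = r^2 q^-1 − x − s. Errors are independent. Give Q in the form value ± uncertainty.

Let p = r^2·q^-1 = 215. δp/p = √((2·δr/r)² + (-1·δq/q)²) = √(0.00442 + 0.00667) = 0.105, so δp = 22.7.
Q = p − x − s: δQ = √(δp² + δx² + δs²) = √(514 + 12.2 + 6.25) = 23.1
Q = 57.6.

57.6 ± 23.1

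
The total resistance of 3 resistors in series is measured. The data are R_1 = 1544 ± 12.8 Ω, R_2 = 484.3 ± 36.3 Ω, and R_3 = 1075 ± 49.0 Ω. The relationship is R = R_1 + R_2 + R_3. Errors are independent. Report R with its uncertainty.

Absolute uncertainties add in quadrature for a linear combination:
  (δR_1)² = 164;  (δR_2)² = 1320;  (δR_3)² = 2400
δR = √(3880) = 62.3 Ω
R = 3103 Ω.

3103 ± 62.3 Ω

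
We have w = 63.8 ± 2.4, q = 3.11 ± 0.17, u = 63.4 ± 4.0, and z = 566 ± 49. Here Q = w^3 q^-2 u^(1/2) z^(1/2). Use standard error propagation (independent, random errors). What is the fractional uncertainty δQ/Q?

0.166

Q is a product of powers, so relative uncertainties combine in quadrature:
  (3·δw/w)² = (3×0.0376)² = 0.0127;  (-2·δq/q)² = (-2×0.0547)² = 0.0120;  (½·δu/u)² = (0.5×0.0631)² = 0.000995;  (½·δz/z)² = (0.5×0.0866)² = 0.00187
δQ/Q = √(0.0276) = 0.166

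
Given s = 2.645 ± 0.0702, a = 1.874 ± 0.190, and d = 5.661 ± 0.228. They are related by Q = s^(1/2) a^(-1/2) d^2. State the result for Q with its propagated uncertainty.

38.07 ± 3.66

Relative error in a monomial: (δQ/Q)² = Σ (nᵢ · δxᵢ/xᵢ)².
  (½·δs/s)² = (0.5×0.0265)² = 0.000176;  (−½·δa/a)² = (-0.5×0.101)² = 0.00257;  (2·δd/d)² = (2×0.0403)² = 0.00649
δQ/Q = √(0.00923) = 0.0961
Q = 38.07, so δQ = 0.0961 × 38.07 = 3.66.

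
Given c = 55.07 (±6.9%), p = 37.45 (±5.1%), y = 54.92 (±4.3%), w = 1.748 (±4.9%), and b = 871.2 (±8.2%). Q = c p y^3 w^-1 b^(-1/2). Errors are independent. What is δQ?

Since Q is a product/quotient, work with relative uncertainties:
  (1·δc/c)² = (1×0.0690)² = 0.00476;  (1·δp/p)² = (1×0.0510)² = 0.00260;  (3·δy/y)² = (3×0.0430)² = 0.0166;  (-1·δw/w)² = (-1×0.0490)² = 0.00240;  (−½·δb/b)² = (-0.5×0.0820)² = 0.00168
δQ/Q = √(0.0281) = 0.168
Q = 6.622e+06, so δQ = 0.168 × 6.622e+06 = 1.11e+06.

1.11e+06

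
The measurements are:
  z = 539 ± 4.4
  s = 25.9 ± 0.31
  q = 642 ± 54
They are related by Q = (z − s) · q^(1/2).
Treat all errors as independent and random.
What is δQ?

Let u = z − s = 513. δu = √(δz² + δs²) = √(19.4 + 0.0961) = 4.41, so δu/u = 0.00860.
Q is then a monomial in u, q:
δQ/Q = √((δu/u)² + (½·δq/q)²) = √(7.39e-05 + 0.00177) = 0.0429
Q = 13000, so δQ = 0.0429 × 13000 = 558.

558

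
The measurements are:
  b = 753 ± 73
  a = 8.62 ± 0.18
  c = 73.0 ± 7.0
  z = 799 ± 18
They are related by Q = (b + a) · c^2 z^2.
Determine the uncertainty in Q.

Let u = b + a = 762. δu = √(δb² + δa²) = √(5330 + 0.0324) = 73.0, so δu/u = 0.0958.
Q is then a monomial in u, c, z:
δQ/Q = √((δu/u)² + (2·δc/c)² + (2·δz/z)²) = √(0.00919 + 0.0368 + 0.00203) = 0.219
Q = 2.59e+12, so δQ = 0.219 × 2.59e+12 = 5.68e+11.

5.68e+11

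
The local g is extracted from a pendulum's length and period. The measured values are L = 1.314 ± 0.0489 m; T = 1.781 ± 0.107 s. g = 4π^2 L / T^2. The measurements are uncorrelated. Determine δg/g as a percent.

12.6%

g is a product of powers, so relative uncertainties combine in quadrature:
  (1·δL/L)² = (1×0.0372)² = 0.00138;  (-2·δT/T)² = (-2×0.0601)² = 0.0144
δg/g = √(0.0158) = 0.126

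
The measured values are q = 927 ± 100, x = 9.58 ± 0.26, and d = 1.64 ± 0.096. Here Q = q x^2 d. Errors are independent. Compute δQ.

Products/powers → add relative errors in quadrature, weighted by exponent:
  (1·δq/q)² = (1×0.108)² = 0.0116;  (2·δx/x)² = (2×0.0271)² = 0.00295;  (1·δd/d)² = (1×0.0585)² = 0.00343
δQ/Q = √(0.0180) = 0.134
Q = 1.4e+05, so δQ = 0.134 × 1.4e+05 = 18700.

18700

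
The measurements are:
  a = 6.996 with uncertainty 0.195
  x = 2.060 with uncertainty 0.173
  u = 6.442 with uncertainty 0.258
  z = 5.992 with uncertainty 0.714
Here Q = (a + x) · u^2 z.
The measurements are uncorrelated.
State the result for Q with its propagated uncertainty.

Let w = a + x = 9.056. δw = √(δa² + δx²) = √(0.0380 + 0.0299) = 0.261, so δw/w = 0.0288.
Q is then a monomial in w, u, z:
δQ/Q = √((δw/w)² + (2·δu/u)² + (1·δz/z)²) = √(0.000829 + 0.00642 + 0.0142) = 0.146
Q = 2252, so δQ = 0.146 × 2252 = 330.

2252 ± 330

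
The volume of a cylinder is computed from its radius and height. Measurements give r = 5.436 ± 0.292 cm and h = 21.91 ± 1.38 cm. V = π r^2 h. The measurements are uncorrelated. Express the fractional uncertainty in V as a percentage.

12.5%

Since V is a product/quotient, work with relative uncertainties:
  (2·δr/r)² = (2×0.0537)² = 0.0115;  (1·δh/h)² = (1×0.0630)² = 0.00397
δV/V = √(0.0155) = 0.125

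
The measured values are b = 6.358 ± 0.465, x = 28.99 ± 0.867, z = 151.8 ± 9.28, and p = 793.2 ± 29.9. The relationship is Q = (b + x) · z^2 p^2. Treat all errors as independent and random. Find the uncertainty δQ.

Let u = b + x = 35.35. δu = √(δb² + δx²) = √(0.216 + 0.752) = 0.984, so δu/u = 0.0278.
Q is then a monomial in u, z, p:
δQ/Q = √((δu/u)² + (2·δz/z)² + (2·δp/p)²) = √(0.000775 + 0.0149 + 0.00568) = 0.146
Q = 5.125e+11, so δQ = 0.146 × 5.125e+11 = 7.5e+10.

7.5e+10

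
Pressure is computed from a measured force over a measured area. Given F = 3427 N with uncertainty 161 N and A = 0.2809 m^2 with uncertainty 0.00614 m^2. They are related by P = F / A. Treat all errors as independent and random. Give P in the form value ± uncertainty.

12200 ± 632 Pa

For a monomial P ∝ F, A^-1, fractional errors add in quadrature:
  (1·δF/F)² = (1×0.0470)² = 0.00221;  (-1·δA/A)² = (-1×0.0219)² = 0.000478
δP/P = √(0.00268) = 0.0518
P = 12200 Pa, so δP = 0.0518 × 12200 = 632 Pa.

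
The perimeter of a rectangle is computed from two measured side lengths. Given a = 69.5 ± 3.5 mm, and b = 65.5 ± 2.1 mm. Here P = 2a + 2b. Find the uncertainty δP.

8.16 mm

P is a linear combination, so absolute uncertainties add in quadrature:
  (2·δa)² = 49.0;  (2·δb)² = 17.6
δP = √(66.6) = 8.16 mm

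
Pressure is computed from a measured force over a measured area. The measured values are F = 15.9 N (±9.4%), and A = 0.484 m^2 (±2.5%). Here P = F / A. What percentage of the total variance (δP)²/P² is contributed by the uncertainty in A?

6.61%

(δP/P)² = (1·δF/F)² + (-1·δA/A)²
  F term: (1×0.0940)² = 0.00884
  A term: (-1×0.0250)² = 0.000625
Total = 0.00946. Share from A = 0.000625/0.00946 = 0.0661.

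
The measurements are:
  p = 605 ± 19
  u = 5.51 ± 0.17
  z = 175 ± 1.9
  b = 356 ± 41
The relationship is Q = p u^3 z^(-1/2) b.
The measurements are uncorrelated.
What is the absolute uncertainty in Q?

Products/powers → add relative errors in quadrature, weighted by exponent:
  (1·δp/p)² = (1×0.0314)² = 0.000986;  (3·δu/u)² = (3×0.0309)² = 0.00857;  (−½·δz/z)² = (-0.5×0.0109)² = 2.95e-05;  (1·δb/b)² = (1×0.115)² = 0.0133
δQ/Q = √(0.0228) = 0.151
Q = 2.72e+06, so δQ = 0.151 × 2.72e+06 = 4.12e+05.

4.12e+05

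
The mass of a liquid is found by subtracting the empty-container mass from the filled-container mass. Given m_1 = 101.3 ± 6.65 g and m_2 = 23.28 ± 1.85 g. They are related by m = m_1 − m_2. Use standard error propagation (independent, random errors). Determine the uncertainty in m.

6.90 g

Each term contributes (cᵢ δxᵢ)² to (δm)²:
  (δm_1)² = 44.2;  (δm_2)² = 3.42
δm = √(47.6) = 6.90 g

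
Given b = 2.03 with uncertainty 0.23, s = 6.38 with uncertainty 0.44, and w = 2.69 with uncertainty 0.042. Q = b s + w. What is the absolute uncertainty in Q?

1.72

Let p = b·s = 13.0. δp/p = √((1·δb/b)² + (1·δs/s)²) = √(0.0128 + 0.00476) = 0.133, so δp = 1.72.
Q = p + w: δQ = √(δp² + δw²) = √(2.95 + 0.00176) = 1.72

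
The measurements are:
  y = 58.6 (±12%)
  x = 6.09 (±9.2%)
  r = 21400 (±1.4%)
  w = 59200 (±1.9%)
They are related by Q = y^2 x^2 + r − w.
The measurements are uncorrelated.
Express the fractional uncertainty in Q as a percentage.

Let p = y^2·x^2 = 1.27e+05. δp/p = √((2·δy/y)² + (2·δx/x)²) = √(0.0576 + 0.0339) = 0.302, so δp = 38500.
Q = p + r − w: δQ = √(δp² + δr² + δw²) = √(1.48e+09 + 89800 + 1.27e+06) = 38500
Q = 89600, so δQ/Q = 38500/89600 = 0.430.

43.0%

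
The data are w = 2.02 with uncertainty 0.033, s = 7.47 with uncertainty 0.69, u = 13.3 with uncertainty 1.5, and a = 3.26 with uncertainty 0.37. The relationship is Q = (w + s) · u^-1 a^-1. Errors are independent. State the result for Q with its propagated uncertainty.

0.219 ± 0.0385

Let h = w + s = 9.49. δh = √(δw² + δs²) = √(0.00109 + 0.476) = 0.691, so δh/h = 0.0728.
Q is then a monomial in h, u, a:
δQ/Q = √((δh/h)² + (-1·δu/u)² + (-1·δa/a)²) = √(0.00530 + 0.0127 + 0.0129) = 0.176
Q = 0.219, so δQ = 0.176 × 0.219 = 0.0385.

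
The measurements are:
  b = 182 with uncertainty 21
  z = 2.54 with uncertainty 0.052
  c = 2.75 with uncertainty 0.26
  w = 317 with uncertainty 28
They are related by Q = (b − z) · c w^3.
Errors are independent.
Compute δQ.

4.79e+09

Let u = b − z = 179. δu = √(δb² + δz²) = √(441 + 0.00270) = 21.0, so δu/u = 0.117.
Q is then a monomial in u, c, w:
δQ/Q = √((δu/u)² + (1·δc/c)² + (3·δw/w)²) = √(0.0137 + 0.00894 + 0.0702) = 0.305
Q = 1.57e+10, so δQ = 0.305 × 1.57e+10 = 4.79e+09.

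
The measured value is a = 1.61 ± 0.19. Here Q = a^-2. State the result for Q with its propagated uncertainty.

Q ∝ a^-2, so δQ/Q = |-2| · δa/a = 2 × 0.118 = 0.236.
Q = 0.386, so δQ = 0.236 × 0.386 = 0.0911.

0.386 ± 0.0911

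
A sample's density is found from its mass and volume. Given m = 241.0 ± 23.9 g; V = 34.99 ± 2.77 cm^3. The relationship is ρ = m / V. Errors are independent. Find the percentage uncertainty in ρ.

ρ is a product of powers, so relative uncertainties combine in quadrature:
  (1·δm/m)² = (1×0.0992)² = 0.00983;  (-1·δV/V)² = (-1×0.0792)² = 0.00627
δρ/ρ = √(0.0161) = 0.127

12.7%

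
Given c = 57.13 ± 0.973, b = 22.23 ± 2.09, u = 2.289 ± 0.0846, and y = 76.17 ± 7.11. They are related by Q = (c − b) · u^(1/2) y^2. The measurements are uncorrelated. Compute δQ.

60900

Let w = c − b = 34.90. δw = √(δc² + δb²) = √(0.947 + 4.37) = 2.31, so δw/w = 0.0661.
Q is then a monomial in w, u, y:
δQ/Q = √((δw/w)² + (½·δu/u)² + (2·δy/y)²) = √(0.00436 + 0.000341 + 0.0349) = 0.199
Q = 306300, so δQ = 0.199 × 306300 = 60900.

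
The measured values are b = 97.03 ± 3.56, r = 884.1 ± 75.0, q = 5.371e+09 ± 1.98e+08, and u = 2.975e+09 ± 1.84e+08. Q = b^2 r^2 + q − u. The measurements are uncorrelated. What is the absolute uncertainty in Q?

1.39e+09

Let p = b^2·r^2 = 7.359e+09. δp/p = √((2·δb/b)² + (2·δr/r)²) = √(0.00538 + 0.0288) = 0.185, so δp = 1.36e+09.
Q = p + q − u: δQ = √(δp² + δq² + δu²) = √(1.85e+18 + 3.92e+16 + 3.39e+16) = 1.39e+09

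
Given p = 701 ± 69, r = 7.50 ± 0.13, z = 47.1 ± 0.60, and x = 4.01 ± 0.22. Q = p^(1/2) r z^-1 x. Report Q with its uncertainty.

16.9 ± 1.30

Each factor contributes (exponent × relative error)² to (δQ/Q)²:
  (½·δp/p)² = (0.5×0.0984)² = 0.00242;  (1·δr/r)² = (1×0.0173)² = 0.000300;  (-1·δz/z)² = (-1×0.0127)² = 0.000162;  (1·δx/x)² = (1×0.0549)² = 0.00301
δQ/Q = √(0.00589) = 0.0768
Q = 16.9, so δQ = 0.0768 × 16.9 = 1.30.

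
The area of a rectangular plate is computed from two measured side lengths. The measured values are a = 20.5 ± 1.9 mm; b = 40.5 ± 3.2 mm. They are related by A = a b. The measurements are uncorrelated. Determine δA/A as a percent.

Each factor contributes (exponent × relative error)² to (δA/A)²:
  (1·δa/a)² = (1×0.0927)² = 0.00859;  (1·δb/b)² = (1×0.0790)² = 0.00624
δA/A = √(0.0148) = 0.122

12.2%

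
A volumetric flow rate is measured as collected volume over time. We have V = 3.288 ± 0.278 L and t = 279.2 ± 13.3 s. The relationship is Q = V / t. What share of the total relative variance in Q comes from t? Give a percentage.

(δQ/Q)² = (1·δV/V)² + (-1·δt/t)²
  V term: (1×0.0845)² = 0.00715
  t term: (-1×0.0476)² = 0.00227
Total = 0.00942. Share from t = 0.00227/0.00942 = 0.241.

24.1%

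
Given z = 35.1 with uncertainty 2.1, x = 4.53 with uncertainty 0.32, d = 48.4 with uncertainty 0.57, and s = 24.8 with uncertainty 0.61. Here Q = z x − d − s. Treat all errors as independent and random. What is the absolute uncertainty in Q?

Let p = z·x = 159. δp/p = √((1·δz/z)² + (1·δx/x)²) = √(0.00358 + 0.00499) = 0.0926, so δp = 14.7.
Q = p − d − s: δQ = √(δp² + δd² + δs²) = √(217 + 0.325 + 0.372) = 14.7

14.7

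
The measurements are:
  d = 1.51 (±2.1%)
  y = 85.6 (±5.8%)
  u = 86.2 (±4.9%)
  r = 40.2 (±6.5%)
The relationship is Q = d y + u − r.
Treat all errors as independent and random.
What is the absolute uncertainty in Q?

9.39

Let p = d·y = 129. δp/p = √((1·δd/d)² + (1·δy/y)²) = √(0.000441 + 0.00336) = 0.0617, so δp = 7.97.
Q = p + u − r: δQ = √(δp² + δu² + δr²) = √(63.6 + 17.8 + 6.83) = 9.39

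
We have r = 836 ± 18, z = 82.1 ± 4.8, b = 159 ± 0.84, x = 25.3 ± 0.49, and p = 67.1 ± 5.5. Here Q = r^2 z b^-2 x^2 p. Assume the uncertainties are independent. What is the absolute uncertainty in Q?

1.14e+07

For a monomial Q ∝ r^2, z, b^-2, x^2, p, fractional errors add in quadrature:
  (2·δr/r)² = (2×0.0215)² = 0.00185;  (1·δz/z)² = (1×0.0585)² = 0.00342;  (-2·δb/b)² = (-2×0.00528)² = 0.000112;  (2·δx/x)² = (2×0.0194)² = 0.00150;  (1·δp/p)² = (1×0.0820)² = 0.00672
δQ/Q = √(0.0136) = 0.117
Q = 9.75e+07, so δQ = 0.117 × 9.75e+07 = 1.14e+07.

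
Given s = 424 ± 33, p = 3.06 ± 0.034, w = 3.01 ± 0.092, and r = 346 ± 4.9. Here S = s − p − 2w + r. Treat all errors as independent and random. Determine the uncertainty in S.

33.4

S is a linear combination, so absolute uncertainties add in quadrature:
  (δs)² = 1090;  (δp)² = 0.00116;  (2·δw)² = 0.0339;  (δr)² = 24.0
δS = √(1110) = 33.4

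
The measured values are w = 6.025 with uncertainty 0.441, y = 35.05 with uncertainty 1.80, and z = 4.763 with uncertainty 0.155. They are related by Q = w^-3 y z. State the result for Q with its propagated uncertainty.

Since Q is a product/quotient, work with relative uncertainties:
  (-3·δw/w)² = (-3×0.0732)² = 0.0482;  (1·δy/y)² = (1×0.0514)² = 0.00264;  (1·δz/z)² = (1×0.0325)² = 0.00106
δQ/Q = √(0.0519) = 0.228
Q = 0.7633, so δQ = 0.228 × 0.7633 = 0.174.

0.7633 ± 0.174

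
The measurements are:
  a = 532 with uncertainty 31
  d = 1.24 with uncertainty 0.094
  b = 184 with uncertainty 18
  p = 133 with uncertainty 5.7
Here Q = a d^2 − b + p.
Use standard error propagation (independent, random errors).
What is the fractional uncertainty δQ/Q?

Let w = a·d^2 = 818. δw/w = √((1·δa/a)² + (2·δd/d)²) = √(0.00340 + 0.0230) = 0.162, so δw = 133.
Q = w − b + p: δQ = √(δw² + δb² + δp²) = √(17700 + 324 + 32.5) = 134
Q = 767, so δQ/Q = 134/767 = 0.175.

0.175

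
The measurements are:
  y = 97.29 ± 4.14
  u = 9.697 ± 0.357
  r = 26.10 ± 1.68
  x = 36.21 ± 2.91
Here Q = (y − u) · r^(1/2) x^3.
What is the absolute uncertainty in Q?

5.27e+06

Let w = y − u = 87.59. δw = √(δy² + δu²) = √(17.1 + 0.127) = 4.16, so δw/w = 0.0474.
Q is then a monomial in w, r, x:
δQ/Q = √((δw/w)² + (½·δr/r)² + (3·δx/x)²) = √(0.00225 + 0.00104 + 0.0581) = 0.248
Q = 2.125e+07, so δQ = 0.248 × 2.125e+07 = 5.27e+06.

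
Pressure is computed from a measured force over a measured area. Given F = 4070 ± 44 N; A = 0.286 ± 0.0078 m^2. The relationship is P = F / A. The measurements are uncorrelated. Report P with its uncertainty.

For a monomial P ∝ F, A^-1, fractional errors add in quadrature:
  (1·δF/F)² = (1×0.0108)² = 0.000117;  (-1·δA/A)² = (-1×0.0273)² = 0.000744
δP/P = √(0.000861) = 0.0293
P = 14200 Pa, so δP = 0.0293 × 14200 = 417 Pa.

14200 ± 417 Pa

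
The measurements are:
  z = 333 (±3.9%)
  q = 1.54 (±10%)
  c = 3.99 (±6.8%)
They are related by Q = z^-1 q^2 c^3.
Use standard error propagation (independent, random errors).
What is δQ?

0.130

Relative error in a monomial: (δQ/Q)² = Σ (nᵢ · δxᵢ/xᵢ)².
  (-1·δz/z)² = (-1×0.0390)² = 0.00152;  (2·δq/q)² = (2×0.100)² = 0.0400;  (3·δc/c)² = (3×0.0680)² = 0.0416
δQ/Q = √(0.0831) = 0.288
Q = 0.452, so δQ = 0.288 × 0.452 = 0.130.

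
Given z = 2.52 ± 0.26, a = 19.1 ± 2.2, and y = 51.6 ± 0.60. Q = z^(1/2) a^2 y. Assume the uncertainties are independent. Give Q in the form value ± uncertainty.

29900 ± 7060

For a monomial Q ∝ z^(1/2), a^2, y, fractional errors add in quadrature:
  (½·δz/z)² = (0.5×0.103)² = 0.00266;  (2·δa/a)² = (2×0.115)² = 0.0531;  (1·δy/y)² = (1×0.0116)² = 0.000135
δQ/Q = √(0.0559) = 0.236
Q = 29900, so δQ = 0.236 × 29900 = 7060.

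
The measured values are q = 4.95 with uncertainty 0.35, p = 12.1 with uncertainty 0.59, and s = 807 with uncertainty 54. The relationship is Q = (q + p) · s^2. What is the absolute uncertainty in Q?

1.55e+06

Let u = q + p = 17.1. δu = √(δq² + δp²) = √(0.122 + 0.348) = 0.686, so δu/u = 0.0402.
Q is then a monomial in u, s:
δQ/Q = √((δu/u)² + (2·δs/s)²) = √(0.00162 + 0.0179) = 0.140
Q = 1.11e+07, so δQ = 0.140 × 1.11e+07 = 1.55e+06.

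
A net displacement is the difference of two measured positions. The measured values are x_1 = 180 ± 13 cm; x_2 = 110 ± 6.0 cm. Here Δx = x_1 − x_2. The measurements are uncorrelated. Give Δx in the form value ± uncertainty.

70.0 ± 14.3 cm

For a sum/difference, combine absolute errors in quadrature:
  (δx_1)² = 169;  (δx_2)² = 36.0
δΔx = √(205) = 14.3 cm
Δx = 70.0 cm.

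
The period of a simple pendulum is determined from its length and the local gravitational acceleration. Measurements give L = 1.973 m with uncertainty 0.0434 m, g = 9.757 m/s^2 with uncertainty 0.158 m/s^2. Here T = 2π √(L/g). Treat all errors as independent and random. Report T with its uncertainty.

Since T is a product/quotient, work with relative uncertainties:
  (½·δL/L)² = (0.5×0.0220)² = 0.000121;  (−½·δg/g)² = (-0.5×0.0162)² = 6.56e-05
δT/T = √(0.000187) = 0.0137
T = 2.825 s, so δT = 0.0137 × 2.825 = 0.0386 s.

2.825 ± 0.0386 s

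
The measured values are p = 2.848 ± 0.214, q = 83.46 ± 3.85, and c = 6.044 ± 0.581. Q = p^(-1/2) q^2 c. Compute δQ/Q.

0.138

For a monomial Q ∝ p^(-1/2), q^2, c, fractional errors add in quadrature:
  (−½·δp/p)² = (-0.5×0.0751)² = 0.00141;  (2·δq/q)² = (2×0.0461)² = 0.00851;  (1·δc/c)² = (1×0.0961)² = 0.00924
δQ/Q = √(0.0192) = 0.138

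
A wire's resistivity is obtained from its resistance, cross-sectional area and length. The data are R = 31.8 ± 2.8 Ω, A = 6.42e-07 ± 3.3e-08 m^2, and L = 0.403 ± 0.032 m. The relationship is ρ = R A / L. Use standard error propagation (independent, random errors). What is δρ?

6.55e-06 Ω·m

For a monomial ρ ∝ R, A, L^-1, fractional errors add in quadrature:
  (1·δR/R)² = (1×0.0881)² = 0.00775;  (1·δA/A)² = (1×0.0514)² = 0.00264;  (-1·δL/L)² = (-1×0.0794)² = 0.00631
δρ/ρ = √(0.0167) = 0.129
ρ = 5.07e-05 Ω·m, so δρ = 0.129 × 5.07e-05 = 6.55e-06 Ω·m.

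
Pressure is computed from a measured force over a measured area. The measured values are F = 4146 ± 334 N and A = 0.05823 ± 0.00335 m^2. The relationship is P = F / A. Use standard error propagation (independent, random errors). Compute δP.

For a monomial P ∝ F, A^-1, fractional errors add in quadrature:
  (1·δF/F)² = (1×0.0806)² = 0.00649;  (-1·δA/A)² = (-1×0.0575)² = 0.00331
δP/P = √(0.00980) = 0.0990
P = 71200 Pa, so δP = 0.0990 × 71200 = 7050 Pa.

7050 Pa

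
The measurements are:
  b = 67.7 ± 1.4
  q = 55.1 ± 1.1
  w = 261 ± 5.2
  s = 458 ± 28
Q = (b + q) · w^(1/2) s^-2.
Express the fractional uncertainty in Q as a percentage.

Let u = b + q = 123. δu = √(δb² + δq²) = √(1.96 + 1.21) = 1.78, so δu/u = 0.0145.
Q is then a monomial in u, w, s:
δQ/Q = √((δu/u)² + (½·δw/w)² + (-2·δs/s)²) = √(0.000210 + 9.92e-05 + 0.0150) = 0.124

12.4%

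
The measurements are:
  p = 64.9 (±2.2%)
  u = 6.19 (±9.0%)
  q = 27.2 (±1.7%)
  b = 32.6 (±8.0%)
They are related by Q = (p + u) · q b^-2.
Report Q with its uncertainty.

1.82 ± 0.295

Let w = p + u = 71.1. δw = √(δp² + δu²) = √(2.04 + 0.310) = 1.53, so δw/w = 0.0216.
Q is then a monomial in w, q, b:
δQ/Q = √((δw/w)² + (1·δq/q)² + (-2·δb/b)²) = √(0.000465 + 0.000289 + 0.0256) = 0.162
Q = 1.82, so δQ = 0.162 × 1.82 = 0.295.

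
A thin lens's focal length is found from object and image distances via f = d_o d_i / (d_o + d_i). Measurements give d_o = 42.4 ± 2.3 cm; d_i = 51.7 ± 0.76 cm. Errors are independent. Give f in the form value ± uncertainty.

∂f/∂d_o = (d_i/(d_o+d_i))² = 0.302;  ∂f/∂d_i = (d_o/(d_o+d_i))² = 0.203
δf = √((∂f/∂d_o · δd_o)² + (∂f/∂d_i · δd_i)²) = √(0.482 + 0.0238) = 0.711 cm
f = 23.3 cm.

23.3 ± 0.711 cm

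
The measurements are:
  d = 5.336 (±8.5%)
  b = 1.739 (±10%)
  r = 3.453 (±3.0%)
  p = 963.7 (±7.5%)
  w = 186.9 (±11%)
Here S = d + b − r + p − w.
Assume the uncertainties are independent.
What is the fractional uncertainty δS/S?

0.0963

Each term contributes (cᵢ δxᵢ)² to (δS)²:
  (δd)² = 0.206;  (δb)² = 0.0302;  (δr)² = 0.0107;  (δp)² = 5220;  (δw)² = 423
δS = √(5650) = 75.1
S = 780.4, so δS/S = 75.1/780.4 = 0.0963.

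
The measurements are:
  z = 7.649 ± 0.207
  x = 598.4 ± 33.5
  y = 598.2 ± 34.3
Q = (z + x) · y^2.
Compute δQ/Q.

0.127

Let u = z + x = 606.0. δu = √(δz² + δx²) = √(0.0428 + 1120) = 33.5, so δu/u = 0.0553.
Q is then a monomial in u, y:
δQ/Q = √((δu/u)² + (2·δy/y)²) = √(0.00306 + 0.0132) = 0.127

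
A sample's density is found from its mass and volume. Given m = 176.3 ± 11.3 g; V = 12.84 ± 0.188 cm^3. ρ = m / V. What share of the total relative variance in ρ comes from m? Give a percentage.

95.0%

(δρ/ρ)² = (1·δm/m)² + (-1·δV/V)²
  m term: (1×0.0641)² = 0.00411
  V term: (-1×0.0146)² = 0.000214
Total = 0.00432. Share from m = 0.00411/0.00432 = 0.950.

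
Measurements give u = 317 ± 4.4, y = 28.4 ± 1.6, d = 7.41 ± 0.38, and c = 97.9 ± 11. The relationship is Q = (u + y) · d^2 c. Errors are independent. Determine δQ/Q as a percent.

15.3%

Let w = u + y = 345. δw = √(δu² + δy²) = √(19.4 + 2.56) = 4.68, so δw/w = 0.0136.
Q is then a monomial in w, d, c:
δQ/Q = √((δw/w)² + (2·δd/d)² + (1·δc/c)²) = √(0.000184 + 0.0105 + 0.0126) = 0.153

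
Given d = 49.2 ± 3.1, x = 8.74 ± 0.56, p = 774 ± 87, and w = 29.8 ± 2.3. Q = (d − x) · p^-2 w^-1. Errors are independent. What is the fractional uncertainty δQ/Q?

Let u = d − x = 40.5. δu = √(δd² + δx²) = √(9.61 + 0.314) = 3.15, so δu/u = 0.0779.
Q is then a monomial in u, p, w:
δQ/Q = √((δu/u)² + (-2·δp/p)² + (-1·δw/w)²) = √(0.00606 + 0.0505 + 0.00596) = 0.250

0.250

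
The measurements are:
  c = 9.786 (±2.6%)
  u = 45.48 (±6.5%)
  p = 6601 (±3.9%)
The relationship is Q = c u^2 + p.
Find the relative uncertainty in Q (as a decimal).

0.100

Let w = c·u^2 = 20240. δw/w = √((1·δc/c)² + (2·δu/u)²) = √(0.000676 + 0.0169) = 0.133, so δw = 2680.
Q = w + p: δQ = √(δw² + δp²) = √(7.2e+06 + 66300) = 2700
Q = 26840, so δQ/Q = 2700/26840 = 0.100.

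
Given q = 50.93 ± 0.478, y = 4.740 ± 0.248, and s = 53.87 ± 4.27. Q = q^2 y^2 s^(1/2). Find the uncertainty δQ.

48500

Each factor contributes (exponent × relative error)² to (δQ/Q)²:
  (2·δq/q)² = (2×0.00939)² = 0.000352;  (2·δy/y)² = (2×0.0523)² = 0.0109;  (½·δs/s)² = (0.5×0.0793)² = 0.00157
δQ/Q = √(0.0129) = 0.113
Q = 427700, so δQ = 0.113 × 427700 = 48500.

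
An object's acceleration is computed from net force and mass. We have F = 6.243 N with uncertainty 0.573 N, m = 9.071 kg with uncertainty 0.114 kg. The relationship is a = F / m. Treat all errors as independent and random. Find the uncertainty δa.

Products/powers → add relative errors in quadrature, weighted by exponent:
  (1·δF/F)² = (1×0.0918)² = 0.00842;  (-1·δm/m)² = (-1×0.0126)² = 0.000158
δa/a = √(0.00858) = 0.0926
a = 0.6882 m/s^2, so δa = 0.0926 × 0.6882 = 0.0638 m/s^2.

0.0638 m/s^2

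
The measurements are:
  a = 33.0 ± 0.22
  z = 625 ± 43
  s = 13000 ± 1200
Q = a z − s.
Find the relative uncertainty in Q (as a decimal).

0.244

Let p = a·z = 20600. δp/p = √((1·δa/a)² + (1·δz/z)²) = √(4.44e-05 + 0.00473) = 0.0691, so δp = 1430.
Q = p − s: δQ = √(δp² + δs²) = √(2.03e+06 + 1.44e+06) = 1860
Q = 7620, so δQ/Q = 1860/7620 = 0.244.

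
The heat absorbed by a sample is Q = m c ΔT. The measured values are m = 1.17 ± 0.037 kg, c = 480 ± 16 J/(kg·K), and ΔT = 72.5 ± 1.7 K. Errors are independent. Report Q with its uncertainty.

Q is a product of powers, so relative uncertainties combine in quadrature:
  (1·δm/m)² = (1×0.0316)² = 0.00100;  (1·δc/c)² = (1×0.0333)² = 0.00111;  (1·δΔT/ΔT)² = (1×0.0234)² = 0.000550
δQ/Q = √(0.00266) = 0.0516
Q = 40700 J, so δQ = 0.0516 × 40700 = 2100 J.

40700 ± 2100 J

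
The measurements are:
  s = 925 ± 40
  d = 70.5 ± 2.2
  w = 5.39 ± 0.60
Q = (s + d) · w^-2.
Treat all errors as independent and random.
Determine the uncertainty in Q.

Let u = s + d = 996. δu = √(δs² + δd²) = √(1600 + 4.84) = 40.1, so δu/u = 0.0402.
Q is then a monomial in u, w:
δQ/Q = √((δu/u)² + (-2·δw/w)²) = √(0.00162 + 0.0496) = 0.226
Q = 34.3, so δQ = 0.226 × 34.3 = 7.75.

7.75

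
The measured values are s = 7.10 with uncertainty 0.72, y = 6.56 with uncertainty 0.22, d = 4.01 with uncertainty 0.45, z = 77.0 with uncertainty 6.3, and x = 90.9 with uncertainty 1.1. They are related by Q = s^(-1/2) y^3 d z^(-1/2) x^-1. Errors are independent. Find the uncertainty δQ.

Since Q is a product/quotient, work with relative uncertainties:
  (−½·δs/s)² = (-0.5×0.101)² = 0.00257;  (3·δy/y)² = (3×0.0335)² = 0.0101;  (1·δd/d)² = (1×0.112)² = 0.0126;  (−½·δz/z)² = (-0.5×0.0818)² = 0.00167;  (-1·δx/x)² = (-1×0.0121)² = 0.000146
δQ/Q = √(0.0271) = 0.165
Q = 0.533, so δQ = 0.165 × 0.533 = 0.0877.

0.0877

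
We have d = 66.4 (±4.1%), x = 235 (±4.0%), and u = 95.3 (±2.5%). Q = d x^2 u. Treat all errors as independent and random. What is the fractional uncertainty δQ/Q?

For a monomial Q ∝ d, x^2, u, fractional errors add in quadrature:
  (1·δd/d)² = (1×0.0410)² = 0.00168;  (2·δx/x)² = (2×0.0400)² = 0.00640;  (1·δu/u)² = (1×0.0250)² = 0.000625
δQ/Q = √(0.00871) = 0.0933

0.0933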